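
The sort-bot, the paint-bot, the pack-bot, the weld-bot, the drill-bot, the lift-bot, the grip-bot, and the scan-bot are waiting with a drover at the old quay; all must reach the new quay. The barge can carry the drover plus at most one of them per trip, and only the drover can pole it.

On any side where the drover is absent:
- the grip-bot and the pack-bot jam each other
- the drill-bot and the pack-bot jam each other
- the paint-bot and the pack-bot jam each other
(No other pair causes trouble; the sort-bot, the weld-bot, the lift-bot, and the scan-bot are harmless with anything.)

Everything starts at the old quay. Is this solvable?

Following every safe sequence of crossings from the start, the most of the 8 that can be at the new quay as the barge arrives there on crossings 1, 3, 5, 7, 9, 11 is 1, 2, 3, 4, 5, 6 respectively; the best ever achieved is 6 of 8.
From crossing 13 on, no configuration arises that was not already reachable earlier: only 144 distinct safe configurations (who is on which side, and where the barge is) can ever be reached, none of them has everyone across, and every continuation just revisits them. So no valid plan exists.

No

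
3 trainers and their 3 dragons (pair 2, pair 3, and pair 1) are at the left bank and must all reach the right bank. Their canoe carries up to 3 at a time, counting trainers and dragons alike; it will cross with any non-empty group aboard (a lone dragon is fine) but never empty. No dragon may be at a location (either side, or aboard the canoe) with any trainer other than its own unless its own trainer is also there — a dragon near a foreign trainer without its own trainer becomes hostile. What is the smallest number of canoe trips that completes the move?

5

Counting alone: each trip to the right bank takes at most 3 across and each return brings at least 1 back, so after t trips out (and t−1 returns) at most 3t − (t−1) of the 6 are across; that first reaches 6 at t = 3, so at least 5 crossings are needed.
The plan below uses exactly 5 crossings, so it is optimal:
1. dragon 2 and trainer 2 cross → the right bank.
2. trainer 2 crosses ← the left bank.
3. trainer 1, trainer 2, and trainer 3 cross → the right bank.
4. dragon 2 crosses ← the left bank.
5. dragon 1, dragon 2, and dragon 3 cross → the right bank.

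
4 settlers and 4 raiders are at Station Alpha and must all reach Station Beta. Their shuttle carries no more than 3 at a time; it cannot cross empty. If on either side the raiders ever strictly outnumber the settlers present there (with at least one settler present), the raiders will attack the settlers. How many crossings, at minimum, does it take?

Counting alone: each trip to Station Beta takes at most 3 across and each return brings at least 1 back, so after t trips out (and t−1 returns) at most 3t − (t−1) of the 8 are across; that first reaches 8 at t = 4, so at least 7 crossings are needed.
The safety rule pushes this higher. Following every safe sequence of crossings, the most of the 8 that can be at Station Beta as the shuttle arrives there on crossing 7 is 7 — never all 8.
So no plan with fewer than 9 crossings exists, and this one achieves 9:
1. 2 raiders → Station Beta.  (Station Alpha: 4S 2R; Station Beta: 0S 2R)
2. 1 raider ← Station Alpha.  (Station Alpha: 4S 3R; Station Beta: 0S 1R)
3. 3 raiders → Station Beta.  (Station Alpha: 4S 0R; Station Beta: 0S 4R)
4. 1 raider ← Station Alpha.  (Station Alpha: 4S 1R; Station Beta: 0S 3R)
5. 3 settlers → Station Beta.  (Station Alpha: 1S 1R; Station Beta: 3S 3R)
6. 1 settler and 1 raider ← Station Alpha.  (Station Alpha: 2S 2R; Station Beta: 2S 2R)
7. 2 settlers → Station Beta.  (Station Alpha: 0S 2R; Station Beta: 4S 2R)
8. 1 raider ← Station Alpha.  (Station Alpha: 0S 3R; Station Beta: 4S 1R)
9. 3 raiders → Station Beta.  (Station Alpha: 0S 0R; Station Beta: 4S 4R)

9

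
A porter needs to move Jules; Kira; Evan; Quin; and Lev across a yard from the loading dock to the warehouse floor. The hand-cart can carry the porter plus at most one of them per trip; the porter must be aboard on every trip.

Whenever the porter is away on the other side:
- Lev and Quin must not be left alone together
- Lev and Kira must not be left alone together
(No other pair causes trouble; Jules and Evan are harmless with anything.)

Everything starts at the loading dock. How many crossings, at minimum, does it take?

Counting alone: the porter can take at most 1 across per trip to the warehouse floor, so moving all 5 needs at least 5 loaded trips out, with a return between consecutive ones — at least 9 crossings.
The safety rule pushes this higher. Following every safe sequence of crossings, the most of the 5 that can be at the warehouse floor as the hand-cart arrives there on crossing 9 is 4 — never all 5.
So no plan with fewer than 11 crossings exists, and this one achieves 11:
1. Porter goes to the warehouse floor with Lev.  [the loading dock: Evan, Jules, Kira, Quin | the warehouse floor: Lev]
2. Porter goes back to the loading dock alone.  [the loading dock: Evan, Jules, Kira, Quin | the warehouse floor: Lev]
3. Porter goes to the warehouse floor with Jules.  [the loading dock: Evan, Kira, Quin | the warehouse floor: Jules, Lev]
4. Porter goes back to the loading dock alone.  [the loading dock: Evan, Kira, Quin | the warehouse floor: Jules, Lev]
5. Porter goes to the warehouse floor with Kira.  [the loading dock: Evan, Quin | the warehouse floor: Jules, Kira, Lev]
6. Porter goes back to the loading dock with Lev.  [the loading dock: Evan, Lev, Quin | the warehouse floor: Jules, Kira]
7. Porter goes to the warehouse floor with Quin.  [the loading dock: Evan, Lev | the warehouse floor: Jules, Kira, Quin]
8. Porter goes back to the loading dock alone.  [the loading dock: Evan, Lev | the warehouse floor: Jules, Kira, Quin]
9. Porter goes to the warehouse floor with Evan.  [the loading dock: Lev | the warehouse floor: Evan, Jules, Kira, Quin]
10. Porter goes back to the loading dock alone.  [the loading dock: Lev | the warehouse floor: Evan, Jules, Kira, Quin]
11. Porter goes to the warehouse floor with Lev.  [the loading dock: — | the warehouse floor: Evan, Jules, Kira, Lev, Quin]

11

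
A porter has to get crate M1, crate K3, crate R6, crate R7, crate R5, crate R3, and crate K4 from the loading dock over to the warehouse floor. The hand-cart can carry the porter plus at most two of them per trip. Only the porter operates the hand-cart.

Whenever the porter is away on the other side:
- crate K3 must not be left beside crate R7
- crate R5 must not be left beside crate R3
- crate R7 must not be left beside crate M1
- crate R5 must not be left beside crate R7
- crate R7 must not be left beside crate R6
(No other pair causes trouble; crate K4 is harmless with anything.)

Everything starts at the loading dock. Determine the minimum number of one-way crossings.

9

Counting alone: the porter can take at most 2 across per trip to the warehouse floor, so moving all 7 needs at least 4 loaded trips out, with a return between consecutive ones — at least 7 crossings.
The safety rule pushes this higher. Following every safe sequence of crossings, the most of the 7 that can be at the warehouse floor as the hand-cart arrives there on crossing 7 is 6 — never all 7.
So no plan with fewer than 9 crossings exists, and this one achieves 9:
1. Porter goes to the warehouse floor with crate R5 and crate R7.  [the loading dock: crate K3, crate K4, crate M1, crate R3, crate R6 | the warehouse floor: crate R5, crate R7]
2. Porter goes back to the loading dock with crate R7.  [the loading dock: crate K3, crate K4, crate M1, crate R3, crate R6, crate R7 | the warehouse floor: crate R5]
3. Porter goes to the warehouse floor with crate M1 and crate R7.  [the loading dock: crate K3, crate K4, crate R3, crate R6 | the warehouse floor: crate M1, crate R5, crate R7]
4. Porter goes back to the loading dock with crate R7.  [the loading dock: crate K3, crate K4, crate R3, crate R6, crate R7 | the warehouse floor: crate M1, crate R5]
5. Porter goes to the warehouse floor with crate K3 and crate R6.  [the loading dock: crate K4, crate R3, crate R7 | the warehouse floor: crate K3, crate M1, crate R5, crate R6]
6. Porter goes back to the loading dock alone.  [the loading dock: crate K4, crate R3, crate R7 | the warehouse floor: crate K3, crate M1, crate R5, crate R6]
7. Porter goes to the warehouse floor with crate K4.  [the loading dock: crate R3, crate R7 | the warehouse floor: crate K3, crate K4, crate M1, crate R5, crate R6]
8. Porter goes back to the loading dock alone.  [the loading dock: crate R3, crate R7 | the warehouse floor: crate K3, crate K4, crate M1, crate R5, crate R6]
9. Porter goes to the warehouse floor with crate R3 and crate R7.  [the loading dock: — | the warehouse floor: crate K3, crate K4, crate M1, crate R3, crate R5, crate R6, crate R7]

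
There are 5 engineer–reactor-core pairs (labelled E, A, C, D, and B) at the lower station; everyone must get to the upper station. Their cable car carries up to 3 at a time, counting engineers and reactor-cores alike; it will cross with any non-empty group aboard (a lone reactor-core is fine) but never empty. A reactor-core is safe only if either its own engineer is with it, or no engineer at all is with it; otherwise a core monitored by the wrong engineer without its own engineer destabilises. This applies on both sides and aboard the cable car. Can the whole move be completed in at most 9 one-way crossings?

No

Counting alone: each trip to the upper station takes at most 3 across and each return brings at least 1 back, so after t trips out (and t−1 returns) at most 3t − (t−1) of the 10 are across; that first reaches 10 at t = 5, so at least 9 crossings are needed.
The safety rule pushes this higher. Following every safe sequence of crossings, the most of the 10 that can be at the upper station as the cable car arrives there on crossing 9 is 9 — never all 10.
So the move cannot be finished within 9 crossings. (The shortest complete plan takes 11:)
1. engineer E and reactor-core E cross → the upper station.
2. engineer E crosses ← the lower station.
3. reactor-core A, reactor-core C, and reactor-core D cross → the upper station.
4. reactor-core E crosses ← the lower station.
5. engineer A, engineer C, and engineer D cross → the upper station.
6. engineer A and reactor-core A cross ← the lower station.
7. engineer A, engineer B, and engineer E cross → the upper station.
8. reactor-core C crosses ← the lower station.
9. reactor-core A and reactor-core E cross → the upper station.
10. reactor-core E crosses ← the lower station.
11. reactor-core B, reactor-core C, and reactor-core E cross → the upper station.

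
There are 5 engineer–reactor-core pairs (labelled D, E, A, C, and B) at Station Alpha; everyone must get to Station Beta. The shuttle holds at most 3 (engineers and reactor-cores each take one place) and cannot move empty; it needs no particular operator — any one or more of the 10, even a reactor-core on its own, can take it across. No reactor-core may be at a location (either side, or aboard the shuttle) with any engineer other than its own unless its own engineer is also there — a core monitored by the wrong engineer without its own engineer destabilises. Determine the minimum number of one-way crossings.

Counting alone: each trip to Station Beta takes at most 3 across and each return brings at least 1 back, so after t trips out (and t−1 returns) at most 3t − (t−1) of the 10 are across; that first reaches 10 at t = 5, so at least 9 crossings are needed.
The safety rule pushes this higher. Following every safe sequence of crossings, the most of the 10 that can be at Station Beta as the shuttle arrives there on crossing 9 is 9 — never all 10.
So no plan with fewer than 11 crossings exists, and this one achieves 11:
1. engineer D and reactor-core D cross → Station Beta.
2. engineer D crosses ← Station Alpha.
3. reactor-core A, reactor-core C, and reactor-core E cross → Station Beta.
4. reactor-core D crosses ← Station Alpha.
5. engineer A, engineer C, and engineer E cross → Station Beta.
6. engineer E and reactor-core E cross ← Station Alpha.
7. engineer B, engineer D, and engineer E cross → Station Beta.
8. reactor-core A crosses ← Station Alpha.
9. reactor-core D and reactor-core E cross → Station Beta.
10. reactor-core D crosses ← Station Alpha.
11. reactor-core A, reactor-core B, and reactor-core D cross → Station Beta.

11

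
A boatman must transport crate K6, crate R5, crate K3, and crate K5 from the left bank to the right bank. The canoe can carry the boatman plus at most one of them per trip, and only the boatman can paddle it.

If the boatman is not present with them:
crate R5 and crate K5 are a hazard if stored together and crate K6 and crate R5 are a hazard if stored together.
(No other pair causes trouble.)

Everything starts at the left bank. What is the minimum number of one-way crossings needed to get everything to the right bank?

Counting alone: the boatman can take at most 1 across per trip to the right bank, so moving all 4 needs at least 4 loaded trips out, with a return between consecutive ones — at least 7 crossings.
The safety rule pushes this higher. Following every safe sequence of crossings, the most of the 4 that can be at the right bank as the canoe arrives there on crossing 7 is 3 — never all 4.
So no plan with fewer than 9 crossings exists, and this one achieves 9:
1. Boatman goes to the right bank with crate R5.  [the left bank: crate K3, crate K5, crate K6 | the right bank: crate R5]
2. Boatman goes back to the left bank alone.  [the left bank: crate K3, crate K5, crate K6 | the right bank: crate R5]
3. Boatman goes to the right bank with crate K6.  [the left bank: crate K3, crate K5 | the right bank: crate K6, crate R5]
4. Boatman goes back to the left bank with crate R5.  [the left bank: crate K3, crate K5, crate R5 | the right bank: crate K6]
5. Boatman goes to the right bank with crate K5.  [the left bank: crate K3, crate R5 | the right bank: crate K5, crate K6]
6. Boatman goes back to the left bank alone.  [the left bank: crate K3, crate R5 | the right bank: crate K5, crate K6]
7. Boatman goes to the right bank with crate K3.  [the left bank: crate R5 | the right bank: crate K3, crate K5, crate K6]
8. Boatman goes back to the left bank alone.  [the left bank: crate R5 | the right bank: crate K3, crate K5, crate K6]
9. Boatman goes to the right bank with crate R5.  [the left bank: — | the right bank: crate K3, crate K5, crate K6, crate R5]

9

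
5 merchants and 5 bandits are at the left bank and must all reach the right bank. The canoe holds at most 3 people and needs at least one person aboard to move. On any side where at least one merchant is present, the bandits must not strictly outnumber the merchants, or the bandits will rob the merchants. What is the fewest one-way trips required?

Counting alone: each trip to the right bank takes at most 3 across and each return brings at least 1 back, so after t trips out (and t−1 returns) at most 3t − (t−1) of the 10 are across; that first reaches 10 at t = 5, so at least 9 crossings are needed.
The safety rule pushes this higher. Following every safe sequence of crossings, the most of the 10 that can be at the right bank as the canoe arrives there on crossing 9 is 9 — never all 10.
So no plan with fewer than 11 crossings exists, and this one achieves 11:
1. 2 bandits → the right bank.  (the left bank: 5M 3B; the right bank: 0M 2B)
2. 1 bandit ← the left bank.  (the left bank: 5M 4B; the right bank: 0M 1B)
3. 3 bandits → the right bank.  (the left bank: 5M 1B; the right bank: 0M 4B)
4. 1 bandit ← the left bank.  (the left bank: 5M 2B; the right bank: 0M 3B)
5. 3 merchants → the right bank.  (the left bank: 2M 2B; the right bank: 3M 3B)
6. 1 merchant and 1 bandit ← the left bank.  (the left bank: 3M 3B; the right bank: 2M 2B)
7. 3 merchants → the right bank.  (the left bank: 0M 3B; the right bank: 5M 2B)
8. 1 bandit ← the left bank.  (the left bank: 0M 4B; the right bank: 5M 1B)
9. 2 bandits → the right bank.  (the left bank: 0M 2B; the right bank: 5M 3B)
10. 1 bandit ← the left bank.  (the left bank: 0M 3B; the right bank: 5M 2B)
11. 3 bandits → the right bank.  (the left bank: 0M 0B; the right bank: 5M 5B)

11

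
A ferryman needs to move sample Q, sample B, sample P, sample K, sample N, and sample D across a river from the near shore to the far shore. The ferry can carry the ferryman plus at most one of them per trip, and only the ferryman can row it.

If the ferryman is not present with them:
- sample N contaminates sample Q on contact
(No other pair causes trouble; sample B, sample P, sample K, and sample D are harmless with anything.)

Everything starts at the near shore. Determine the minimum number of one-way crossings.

11

Counting alone: the ferryman can take at most 1 across per trip to the far shore, so moving all 6 needs at least 6 loaded trips out, with a return between consecutive ones — at least 11 crossings.
The plan below uses exactly 11 crossings, so it is optimal:
1. Ferryman goes to the far shore with sample Q.  [the near shore: sample B, sample D, sample K, sample N, sample P | the far shore: sample Q]
2. Ferryman goes back to the near shore alone.  [the near shore: sample B, sample D, sample K, sample N, sample P | the far shore: sample Q]
3. Ferryman goes to the far shore with sample B.  [the near shore: sample D, sample K, sample N, sample P | the far shore: sample B, sample Q]
4. Ferryman goes back to the near shore alone.  [the near shore: sample D, sample K, sample N, sample P | the far shore: sample B, sample Q]
5. Ferryman goes to the far shore with sample P.  [the near shore: sample D, sample K, sample N | the far shore: sample B, sample P, sample Q]
6. Ferryman goes back to the near shore alone.  [the near shore: sample D, sample K, sample N | the far shore: sample B, sample P, sample Q]
7. Ferryman goes to the far shore with sample K.  [the near shore: sample D, sample N | the far shore: sample B, sample K, sample P, sample Q]
8. Ferryman goes back to the near shore alone.  [the near shore: sample D, sample N | the far shore: sample B, sample K, sample P, sample Q]
9. Ferryman goes to the far shore with sample D.  [the near shore: sample N | the far shore: sample B, sample D, sample K, sample P, sample Q]
10. Ferryman goes back to the near shore alone.  [the near shore: sample N | the far shore: sample B, sample D, sample K, sample P, sample Q]
11. Ferryman goes to the far shore with sample N.  [the near shore: — | the far shore: sample B, sample D, sample K, sample N, sample P, sample Q]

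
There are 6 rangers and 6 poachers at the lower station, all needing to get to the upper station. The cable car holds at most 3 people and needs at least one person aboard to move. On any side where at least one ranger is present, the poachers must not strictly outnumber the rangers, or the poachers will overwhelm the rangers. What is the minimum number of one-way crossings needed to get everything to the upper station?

impossible

Following every safe sequence of crossings from the start, the most of the 12 that can be at the upper station as the cable car arrives there on crossings 1, 3, 5 is 3, 5, 6 respectively; the best ever achieved is 6 of 12.
From crossing 7 on, no configuration arises that was not already reachable earlier: only 17 distinct safe configurations (who is on which side, and where the cable car is) can ever be reached, none of them has everyone across, and every continuation just revisits them. They are: 0 rangers + 0 poachers across (cable car back at the start); 0 rangers + 1 poacher across (cable car there); 0 rangers + 1 poacher across (cable car back at the start); 0 rangers + 2 poachers across (cable car there); 0 rangers + 2 poachers across (cable car back at the start); 0 rangers + 3 poachers across (cable car there); 0 rangers + 3 poachers across (cable car back at the start); 0 rangers + 4 poachers across (cable car there); 0 rangers + 4 poachers across (cable car back at the start); 0 rangers + 5 poachers across (cable car there); 0 rangers + 5 poachers across (cable car back at the start); 0 rangers + 6 poachers across (cable car there); 1 ranger + 1 poacher across (cable car there); 1 ranger + 1 poacher across (cable car back at the start); 2 rangers + 2 poachers across (cable car there); 2 rangers + 2 poachers across (cable car back at the start); 3 rangers + 3 poachers across (cable car there). So no valid plan exists.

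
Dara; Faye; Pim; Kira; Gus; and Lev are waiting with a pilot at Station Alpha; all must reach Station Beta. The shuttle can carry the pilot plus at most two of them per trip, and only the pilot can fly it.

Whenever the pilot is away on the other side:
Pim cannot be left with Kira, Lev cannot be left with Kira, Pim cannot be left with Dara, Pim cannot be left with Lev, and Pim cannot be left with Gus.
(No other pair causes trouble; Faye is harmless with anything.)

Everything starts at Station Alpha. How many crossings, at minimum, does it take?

9

Counting alone: the pilot can take at most 2 across per trip to Station Beta, so moving all 6 needs at least 3 loaded trips out, with a return between consecutive ones — at least 5 crossings.
The safety rule pushes this higher. Following every safe sequence of crossings, the most of the 6 that can be at Station Beta as the shuttle arrives there on crossings 5, 7 is 4, 5 respectively — never all 6.
So no plan with fewer than 9 crossings exists, and this one achieves 9:
1. Pilot goes to Station Beta with Kira and Pim.
2. Pilot goes back to Station Alpha with Pim.
3. Pilot goes to Station Beta with Dara and Pim.
4. Pilot goes back to Station Alpha with Pim.
5. Pilot goes to Station Beta with Faye and Pim.
6. Pilot goes back to Station Alpha with Pim.
7. Pilot goes to Station Beta with Gus and Pim.
8. Pilot goes back to Station Alpha with Pim.
9. Pilot goes to Station Beta with Lev and Pim.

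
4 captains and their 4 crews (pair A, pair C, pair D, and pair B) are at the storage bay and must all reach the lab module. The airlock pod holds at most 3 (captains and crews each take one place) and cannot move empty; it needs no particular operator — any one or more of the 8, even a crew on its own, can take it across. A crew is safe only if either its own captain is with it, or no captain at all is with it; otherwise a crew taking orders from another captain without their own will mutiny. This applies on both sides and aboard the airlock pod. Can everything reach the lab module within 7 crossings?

No

Counting alone: each trip to the lab module takes at most 3 across and each return brings at least 1 back, so after t trips out (and t−1 returns) at most 3t − (t−1) of the 8 are across; that first reaches 8 at t = 4, so at least 7 crossings are needed.
The safety rule pushes this higher. Following every safe sequence of crossings, the most of the 8 that can be at the lab module as the airlock pod arrives there on crossing 7 is 7 — never all 8.
So the move cannot be finished within 7 crossings. (The shortest complete plan takes 9:)
1. captain A and crew A cross → the lab module.
2. captain A crosses ← the storage bay.
3. captain A, captain C, and crew C cross → the lab module.
4. captain A and crew A cross ← the storage bay.
5. captain A, captain B, and captain D cross → the lab module.
6. crew C crosses ← the storage bay.
7. crew A and crew C cross → the lab module.
8. crew A crosses ← the storage bay.
9. crew A, crew B, and crew D cross → the lab module.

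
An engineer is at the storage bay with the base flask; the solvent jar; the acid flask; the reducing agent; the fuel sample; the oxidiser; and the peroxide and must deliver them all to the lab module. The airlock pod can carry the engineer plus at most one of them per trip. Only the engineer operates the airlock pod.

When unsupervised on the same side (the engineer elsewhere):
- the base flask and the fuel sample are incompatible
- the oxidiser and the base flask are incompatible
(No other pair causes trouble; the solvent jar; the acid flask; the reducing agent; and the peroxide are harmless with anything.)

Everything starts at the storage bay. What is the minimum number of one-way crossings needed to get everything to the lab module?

15

Counting alone: the engineer can take at most 1 across per trip to the lab module, so moving all 7 needs at least 7 loaded trips out, with a return between consecutive ones — at least 13 crossings.
The safety rule pushes this higher. Following every safe sequence of crossings, the most of the 7 that can be at the lab module as the airlock pod arrives there on crossing 13 is 6 — never all 7.
So no plan with fewer than 15 crossings exists, and this one achieves 15:
1. Engineer goes to the lab module with the base flask.  [the storage bay: the acid flask, the fuel sample, the oxidiser, the peroxide, the reducing agent, the solvent jar | the lab module: the base flask]
2. Engineer goes back to the storage bay alone.  [the storage bay: the acid flask, the fuel sample, the oxidiser, the peroxide, the reducing agent, the solvent jar | the lab module: the base flask]
3. Engineer goes to the lab module with the solvent jar.  [the storage bay: the acid flask, the fuel sample, the oxidiser, the peroxide, the reducing agent | the lab module: the base flask, the solvent jar]
4. Engineer goes back to the storage bay alone.  [the storage bay: the acid flask, the fuel sample, the oxidiser, the peroxide, the reducing agent | the lab module: the base flask, the solvent jar]
5. Engineer goes to the lab module with the acid flask.  [the storage bay: the fuel sample, the oxidiser, the peroxide, the reducing agent | the lab module: the acid flask, the base flask, the solvent jar]
6. Engineer goes back to the storage bay alone.  [the storage bay: the fuel sample, the oxidiser, the peroxide, the reducing agent | the lab module: the acid flask, the base flask, the solvent jar]
7. Engineer goes to the lab module with the reducing agent.  [the storage bay: the fuel sample, the oxidiser, the peroxide | the lab module: the acid flask, the base flask, the reducing agent, the solvent jar]
8. Engineer goes back to the storage bay alone.  [the storage bay: the fuel sample, the oxidiser, the peroxide | the lab module: the acid flask, the base flask, the reducing agent, the solvent jar]
9. Engineer goes to the lab module with the fuel sample.  [the storage bay: the oxidiser, the peroxide | the lab module: the acid flask, the base flask, the fuel sample, the reducing agent, the solvent jar]
10. Engineer goes back to the storage bay with the base flask.  [the storage bay: the base flask, the oxidiser, the peroxide | the lab module: the acid flask, the fuel sample, the reducing agent, the solvent jar]
11. Engineer goes to the lab module with the oxidiser.  [the storage bay: the base flask, the peroxide | the lab module: the acid flask, the fuel sample, the oxidiser, the reducing agent, the solvent jar]
12. Engineer goes back to the storage bay alone.  [the storage bay: the base flask, the peroxide | the lab module: the acid flask, the fuel sample, the oxidiser, the reducing agent, the solvent jar]
13. Engineer goes to the lab module with the peroxide.  [the storage bay: the base flask | the lab module: the acid flask, the fuel sample, the oxidiser, the peroxide, the reducing agent, the solvent jar]
14. Engineer goes back to the storage bay alone.  [the storage bay: the base flask | the lab module: the acid flask, the fuel sample, the oxidiser, the peroxide, the reducing agent, the solvent jar]
15. Engineer goes to the lab module with the base flask.  [the storage bay: — | the lab module: the acid flask, the base flask, the fuel sample, the oxidiser, the peroxide, the reducing agent, the solvent jar]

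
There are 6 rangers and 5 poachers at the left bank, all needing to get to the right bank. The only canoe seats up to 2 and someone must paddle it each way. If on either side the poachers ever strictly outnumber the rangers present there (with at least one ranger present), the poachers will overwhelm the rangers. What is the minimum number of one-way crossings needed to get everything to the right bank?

Counting alone: each trip to the right bank takes at most 2 across and each return brings at least 1 back, so after t trips out (and t−1 returns) at most 2t − (t−1) of the 11 are across; that first reaches 11 at t = 10, so at least 19 crossings are needed.
The plan below uses exactly 19 crossings, so it is optimal:
1. 2 poachers → the right bank.  (the left bank: 6R 3P; the right bank: 0R 2P)
2. 1 poacher ← the left bank.  (the left bank: 6R 4P; the right bank: 0R 1P)
3. 2 poachers → the right bank.  (the left bank: 6R 2P; the right bank: 0R 3P)
4. 1 poacher ← the left bank.  (the left bank: 6R 3P; the right bank: 0R 2P)
5. 2 rangers → the right bank.  (the left bank: 4R 3P; the right bank: 2R 2P)
6. 1 poacher ← the left bank.  (the left bank: 4R 4P; the right bank: 2R 1P)
7. 1 ranger and 1 poacher → the right bank.  (the left bank: 3R 3P; the right bank: 3R 2P)
8. 1 ranger ← the left bank.  (the left bank: 4R 3P; the right bank: 2R 2P)
9. 1 ranger and 1 poacher → the right bank.  (the left bank: 3R 2P; the right bank: 3R 3P)
10. 1 poacher ← the left bank.  (the left bank: 3R 3P; the right bank: 3R 2P)
11. 1 ranger and 1 poacher → the right bank.  (the left bank: 2R 2P; the right bank: 4R 3P)
12. 1 ranger ← the left bank.  (the left bank: 3R 2P; the right bank: 3R 3P)
13. 1 ranger and 1 poacher → the right bank.  (the left bank: 2R 1P; the right bank: 4R 4P)
14. 1 poacher ← the left bank.  (the left bank: 2R 2P; the right bank: 4R 3P)
15. 1 ranger and 1 poacher → the right bank.  (the left bank: 1R 1P; the right bank: 5R 4P)
16. 1 ranger ← the left bank.  (the left bank: 2R 1P; the right bank: 4R 4P)
17. 1 ranger and 1 poacher → the right bank.  (the left bank: 1R 0P; the right bank: 5R 5P)
18. 1 poacher ← the left bank.  (the left bank: 1R 1P; the right bank: 5R 4P)
19. 1 ranger and 1 poacher → the right bank.  (the left bank: 0R 0P; the right bank: 6R 5P)

19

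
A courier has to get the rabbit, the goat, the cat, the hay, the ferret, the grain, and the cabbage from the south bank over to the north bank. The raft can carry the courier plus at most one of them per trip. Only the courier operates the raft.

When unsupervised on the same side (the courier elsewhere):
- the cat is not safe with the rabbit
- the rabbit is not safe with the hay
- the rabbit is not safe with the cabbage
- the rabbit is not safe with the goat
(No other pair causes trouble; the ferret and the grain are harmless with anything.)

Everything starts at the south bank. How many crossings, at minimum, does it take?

impossible

Following every safe sequence of crossings from the start, the most of the 7 that can be at the north bank as the raft arrives there on crossings 1, 3, 5, 7 is 1, 2, 3, 4 respectively; the best ever achieved is 4 of 7.
From crossing 9 on, no configuration arises that was not already reachable earlier: only 44 distinct safe configurations (who is on which side, and where the raft is) can ever be reached, none of them has everyone across, and every continuation just revisits them. So no valid plan exists.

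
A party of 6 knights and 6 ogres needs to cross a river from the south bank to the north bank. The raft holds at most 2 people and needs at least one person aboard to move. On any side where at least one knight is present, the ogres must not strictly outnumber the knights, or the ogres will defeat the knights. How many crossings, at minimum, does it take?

impossible

Following every safe sequence of crossings from the start, the most of the 12 that can be at the north bank as the raft arrives there on crossings 1, 3, 5, 7, 9 is 2, 3, 4, 5, 6 respectively; the best ever achieved is 6 of 12.
From crossing 11 on, no configuration arises that was not already reachable earlier: only 15 distinct safe configurations (who is on which side, and where the raft is) can ever be reached, none of them has everyone across, and every continuation just revisits them. They are: 0 knights + 0 ogres across (raft back at the start); 0 knights + 1 ogre across (raft there); 0 knights + 1 ogre across (raft back at the start); 0 knights + 2 ogres across (raft there); 0 knights + 2 ogres across (raft back at the start); 0 knights + 3 ogres across (raft there); 0 knights + 3 ogres across (raft back at the start); 0 knights + 4 ogres across (raft there); 0 knights + 4 ogres across (raft back at the start); 0 knights + 5 ogres across (raft there); 0 knights + 5 ogres across (raft back at the start); 0 knights + 6 ogres across (raft there); 1 knight + 1 ogre across (raft there); 1 knight + 1 ogre across (raft back at the start); 2 knights + 2 ogres across (raft there). So no valid plan exists.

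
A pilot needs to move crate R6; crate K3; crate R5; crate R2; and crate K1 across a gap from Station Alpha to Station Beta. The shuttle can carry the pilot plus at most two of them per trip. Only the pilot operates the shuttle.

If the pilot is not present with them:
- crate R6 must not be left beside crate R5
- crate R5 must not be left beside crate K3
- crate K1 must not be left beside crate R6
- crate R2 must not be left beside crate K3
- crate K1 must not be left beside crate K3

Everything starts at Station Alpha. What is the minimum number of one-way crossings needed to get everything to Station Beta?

Counting alone: the pilot can take at most 2 across per trip to Station Beta, so moving all 5 needs at least 3 loaded trips out, with a return between consecutive ones — at least 5 crossings.
The safety rule pushes this higher. Following every safe sequence of crossings, the most of the 5 that can be at Station Beta as the shuttle arrives there on crossing 5 is 4 — never all 5.
So no plan with fewer than 7 crossings exists, and this one achieves 7:
1. Pilot goes to Station Beta with crate K3 and crate R6.  [Station Alpha: crate K1, crate R2, crate R5 | Station Beta: crate K3, crate R6]
2. Pilot goes back to Station Alpha alone.  [Station Alpha: crate K1, crate R2, crate R5 | Station Beta: crate K3, crate R6]
3. Pilot goes to Station Beta with crate R5.  [Station Alpha: crate K1, crate R2 | Station Beta: crate K3, crate R5, crate R6]
4. Pilot goes back to Station Alpha with crate K3 and crate R6.  [Station Alpha: crate K1, crate K3, crate R2, crate R6 | Station Beta: crate R5]
5. Pilot goes to Station Beta with crate K1 and crate R2.  [Station Alpha: crate K3, crate R6 | Station Beta: crate K1, crate R2, crate R5]
6. Pilot goes back to Station Alpha alone.  [Station Alpha: crate K3, crate R6 | Station Beta: crate K1, crate R2, crate R5]
7. Pilot goes to Station Beta with crate K3 and crate R6.  [Station Alpha: — | Station Beta: crate K1, crate K3, crate R2, crate R5, crate R6]

7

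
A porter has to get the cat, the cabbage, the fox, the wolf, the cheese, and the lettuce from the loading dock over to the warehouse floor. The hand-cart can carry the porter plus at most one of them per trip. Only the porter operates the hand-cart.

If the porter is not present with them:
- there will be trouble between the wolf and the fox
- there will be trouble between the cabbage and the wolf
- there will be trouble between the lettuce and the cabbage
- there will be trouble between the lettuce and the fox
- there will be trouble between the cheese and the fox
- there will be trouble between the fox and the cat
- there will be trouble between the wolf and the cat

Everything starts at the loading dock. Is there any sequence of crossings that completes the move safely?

No

Whatever the first load, the items left behind include a forbidden pair without the porter. No opening move is safe, so no plan exists.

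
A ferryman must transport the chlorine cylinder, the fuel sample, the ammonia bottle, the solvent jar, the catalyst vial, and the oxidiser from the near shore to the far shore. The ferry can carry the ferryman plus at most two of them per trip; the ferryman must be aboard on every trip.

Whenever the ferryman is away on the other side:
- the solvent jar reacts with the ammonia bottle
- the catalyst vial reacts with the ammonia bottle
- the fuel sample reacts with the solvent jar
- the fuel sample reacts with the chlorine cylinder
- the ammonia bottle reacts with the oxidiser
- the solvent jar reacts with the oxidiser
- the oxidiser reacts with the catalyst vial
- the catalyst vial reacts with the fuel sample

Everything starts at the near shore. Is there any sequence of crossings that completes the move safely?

Whatever the first load, the items left behind include a forbidden pair without the ferryman. No opening move is safe, so no plan exists.

No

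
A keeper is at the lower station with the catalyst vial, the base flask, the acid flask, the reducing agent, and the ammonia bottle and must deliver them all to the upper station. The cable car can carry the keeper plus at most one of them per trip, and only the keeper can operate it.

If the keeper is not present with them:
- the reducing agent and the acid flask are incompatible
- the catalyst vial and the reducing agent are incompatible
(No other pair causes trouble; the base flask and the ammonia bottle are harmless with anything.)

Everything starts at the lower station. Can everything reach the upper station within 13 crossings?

Yes — this plan uses 11 crossings (≤ 13):
1. Keeper goes to the upper station with the reducing agent.
2. Keeper goes back to the lower station alone.
3. Keeper goes to the upper station with the catalyst vial.
4. Keeper goes back to the lower station with the reducing agent.
5. Keeper goes to the upper station with the acid flask.
6. Keeper goes back to the lower station alone.
7. Keeper goes to the upper station with the base flask.
8. Keeper goes back to the lower station alone.
9. Keeper goes to the upper station with the ammonia bottle.
10. Keeper goes back to the lower station alone.
11. Keeper goes to the upper station with the reducing agent.

Yes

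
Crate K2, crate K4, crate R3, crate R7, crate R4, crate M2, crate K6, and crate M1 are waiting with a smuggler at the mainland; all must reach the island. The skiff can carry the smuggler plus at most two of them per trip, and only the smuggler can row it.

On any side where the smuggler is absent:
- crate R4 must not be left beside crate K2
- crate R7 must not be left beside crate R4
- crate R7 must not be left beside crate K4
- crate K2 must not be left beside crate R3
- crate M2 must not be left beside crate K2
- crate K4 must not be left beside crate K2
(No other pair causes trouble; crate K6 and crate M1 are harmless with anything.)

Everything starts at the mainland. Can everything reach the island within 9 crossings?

Yes — this plan uses 9 crossings (≤ 9):
1. Smuggler goes to the island with crate K2 and crate R7.
2. Smuggler goes back to the mainland alone.
3. Smuggler goes to the island with crate K4 and crate R3.
4. Smuggler goes back to the mainland with crate K2 and crate R7.
5. Smuggler goes to the island with crate M2 and crate R4.
6. Smuggler goes back to the mainland alone.
7. Smuggler goes to the island with crate K6 and crate M1.
8. Smuggler goes back to the mainland alone.
9. Smuggler goes to the island with crate K2 and crate R7.

Yes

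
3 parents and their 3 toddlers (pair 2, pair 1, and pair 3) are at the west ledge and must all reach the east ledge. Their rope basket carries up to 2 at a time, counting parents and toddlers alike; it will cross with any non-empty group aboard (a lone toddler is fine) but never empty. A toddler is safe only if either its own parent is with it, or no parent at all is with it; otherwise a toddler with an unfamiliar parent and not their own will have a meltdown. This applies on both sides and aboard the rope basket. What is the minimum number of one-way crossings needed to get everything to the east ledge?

11

Counting alone: each trip to the east ledge takes at most 2 across and each return brings at least 1 back, so after t trips out (and t−1 returns) at most 2t − (t−1) of the 6 are across; that first reaches 6 at t = 5, so at least 9 crossings are needed.
The safety rule pushes this higher. Following every safe sequence of crossings, the most of the 6 that can be at the east ledge as the rope basket arrives there on crossing 9 is 5 — never all 6.
So no plan with fewer than 11 crossings exists, and this one achieves 11:
1. parent 2 and toddler 2 cross → the east ledge.
2. parent 2 crosses ← the west ledge.
3. toddler 1 and toddler 3 cross → the east ledge.
4. toddler 2 crosses ← the west ledge.
5. parent 1 and parent 3 cross → the east ledge.
6. parent 1 and toddler 1 cross ← the west ledge.
7. parent 1 and parent 2 cross → the east ledge.
8. toddler 3 crosses ← the west ledge.
9. toddler 1 and toddler 2 cross → the east ledge.
10. parent 3 crosses ← the west ledge.
11. parent 3 and toddler 3 cross → the east ledge.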